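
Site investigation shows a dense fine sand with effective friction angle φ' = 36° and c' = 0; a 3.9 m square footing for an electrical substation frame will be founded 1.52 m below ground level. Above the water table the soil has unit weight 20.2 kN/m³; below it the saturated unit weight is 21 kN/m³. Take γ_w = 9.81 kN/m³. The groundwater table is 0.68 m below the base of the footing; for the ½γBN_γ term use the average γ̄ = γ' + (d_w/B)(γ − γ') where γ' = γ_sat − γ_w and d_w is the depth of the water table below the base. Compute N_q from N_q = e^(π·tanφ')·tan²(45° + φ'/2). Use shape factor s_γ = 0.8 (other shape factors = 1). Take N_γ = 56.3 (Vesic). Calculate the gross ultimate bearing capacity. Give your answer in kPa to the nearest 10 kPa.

tan36° = 0.7265, so N_q = e^(π×0.7265)·tan²(63°) = 9.801 × 3.852 = 37.75.
q = γ·D_f = 20.2 × 1.52 = 30.704 kPa.
γ' = 11.19 kN/m³; averaging over the depth B below the base, γ̄ = γ' + (d_w/B)(γ − γ') = 12.761 kN/m³.
q·N_q = 30.704 × 37.752 = 1159.2 kPa
0.5·γ·B·N_γ·s_γ = 0.5 × 12.761 × 3.9 × 56.3 × 0.8 = 1120.8 kPa
q_ult = 1159.2 + 1120.8 = 2279.9 kPa.

q_ult ≈ 2280 kPa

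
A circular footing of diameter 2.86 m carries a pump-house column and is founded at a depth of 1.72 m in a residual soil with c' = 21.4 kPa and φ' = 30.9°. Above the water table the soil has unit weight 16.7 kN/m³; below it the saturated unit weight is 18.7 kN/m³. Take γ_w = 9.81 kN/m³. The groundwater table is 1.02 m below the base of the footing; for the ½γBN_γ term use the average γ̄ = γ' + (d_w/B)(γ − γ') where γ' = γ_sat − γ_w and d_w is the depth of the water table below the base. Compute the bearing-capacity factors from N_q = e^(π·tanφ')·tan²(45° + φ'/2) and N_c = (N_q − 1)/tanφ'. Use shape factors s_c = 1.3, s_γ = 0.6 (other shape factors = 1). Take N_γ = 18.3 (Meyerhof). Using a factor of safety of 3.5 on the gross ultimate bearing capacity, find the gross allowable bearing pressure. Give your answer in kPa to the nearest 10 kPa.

N_q = e^(π·tan30.9°)·tan²(60.45°) = 20.39; N_c = (N_q − 1)/tanφ' = 32.41.
Overburden at base level: q = 16.7 × 1.72 = 28.724 kPa.
The water table is 1.02 m below the base (< B = 2.86 m), so the ½γBN_γ term uses γ̄ = γ' + (d_w/B)(γ − γ') = 8.89 + (1.02/2.86)(16.7 − 8.89) = 11.675 kN/m³.
Cohesion term c·N_c·s_c = 21.4 × 32.406 × 1.3 = 901.53 kPa; surcharge term q·N_q = 28.724 × 20.394 = 585.81 kPa; self-weight term 0.5·γ·B·N_γ·s_γ = 0.5 × 11.675 × 2.86 × 18.3 × 0.6 = 183.32 kPa.
q_ult = 901.53 + 585.81 + 183.32 = 1670.7 kPa.
q_all = 1670.7 / 3.5 = 477.33 kPa.

q_all ≈ 480 kPa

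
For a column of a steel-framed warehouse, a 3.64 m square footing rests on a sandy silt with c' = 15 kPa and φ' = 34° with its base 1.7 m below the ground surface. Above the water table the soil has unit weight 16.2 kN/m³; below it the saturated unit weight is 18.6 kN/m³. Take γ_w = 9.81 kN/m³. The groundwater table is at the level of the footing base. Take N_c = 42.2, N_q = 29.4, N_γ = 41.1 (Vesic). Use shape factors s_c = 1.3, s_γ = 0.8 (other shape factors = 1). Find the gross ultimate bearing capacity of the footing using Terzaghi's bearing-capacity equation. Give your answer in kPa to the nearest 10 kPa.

q_ult ≈ 2160 kPa

Effective surcharge at the founding depth q = γ·D_f = 16.2 × 1.7 = 27.54 kPa.
The water table coincides with the base, so in the self-weight term γ → γ' = 8.79 kN/m³.
q_ult = c·N_c·s_c + q·N_q + 0.5·γ·B·N_γ·s_γ
     = 15 × 42.2 × 1.3 + 27.54 × 29.4 + 0.5 × 8.79 × 3.64 × 41.1 × 0.8
     = 822.9 + 809.68 + 526.01 = 2158.6 kPa.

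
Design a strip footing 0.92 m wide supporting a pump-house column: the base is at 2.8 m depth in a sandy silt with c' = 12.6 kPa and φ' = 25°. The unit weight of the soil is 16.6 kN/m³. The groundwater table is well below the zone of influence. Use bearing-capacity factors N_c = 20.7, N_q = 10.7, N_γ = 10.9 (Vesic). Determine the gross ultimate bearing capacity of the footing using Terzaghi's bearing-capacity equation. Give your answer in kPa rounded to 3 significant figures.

q_ult ≈ 841 kPa

Effective surcharge at the founding depth q = γ·D_f = 16.6 × 2.8 = 46.48 kPa.
q_ult = c·N_c + q·N_q + 0.5·γ·B·N_γ
     = 12.6 × 20.7 + 46.48 × 10.7 + 0.5 × 16.6 × 0.92 × 10.9
     = 260.82 + 497.34 + 83.232 = 841.39 kPa.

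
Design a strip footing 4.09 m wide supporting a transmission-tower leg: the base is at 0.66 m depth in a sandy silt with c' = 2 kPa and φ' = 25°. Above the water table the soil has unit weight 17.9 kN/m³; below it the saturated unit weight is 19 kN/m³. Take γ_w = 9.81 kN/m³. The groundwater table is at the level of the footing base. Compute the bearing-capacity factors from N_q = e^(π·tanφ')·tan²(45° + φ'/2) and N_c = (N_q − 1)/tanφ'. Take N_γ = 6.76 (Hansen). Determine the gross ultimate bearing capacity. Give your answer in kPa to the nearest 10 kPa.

tan25° = 0.4663, so N_q = e^(π×0.4663)·tan²(57.5°) = 4.327 × 2.464 = 10.66.
N_c = (10.66 − 1)/tan25° = 20.72.
Overburden at base level: q = 17.9 × 0.66 = 11.814 kPa.
Below the base the soil is submerged, so the ½γBN_γ term uses γ' = 19 − 9.81 = 9.19 kN/m³.
Cohesion term c·N_c = 2 × 20.721 = 41.441 kPa; surcharge term q·N_q = 11.814 × 10.662 = 125.96 kPa; self-weight term 0.5·γ·B·N_γ = 0.5 × 9.19 × 4.09 × 6.76 = 127.04 kPa.
q_ult = 41.441 + 125.96 + 127.04 = 294.45 kPa.

q_ult ≈ 290 kPa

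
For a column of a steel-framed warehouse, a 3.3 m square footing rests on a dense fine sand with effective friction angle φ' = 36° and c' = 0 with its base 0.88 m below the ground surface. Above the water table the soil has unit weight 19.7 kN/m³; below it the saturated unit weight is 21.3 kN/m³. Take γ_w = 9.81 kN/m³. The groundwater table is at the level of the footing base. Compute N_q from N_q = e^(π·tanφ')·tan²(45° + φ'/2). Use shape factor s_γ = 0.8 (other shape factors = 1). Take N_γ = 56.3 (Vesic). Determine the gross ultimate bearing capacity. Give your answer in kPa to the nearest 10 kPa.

q_ult ≈ 1510 kPa

tan36° = 0.7265, so N_q = e^(π×0.7265)·tan²(63°) = 9.801 × 3.852 = 37.75.
Overburden at base level: q = 19.7 × 0.88 = 17.336 kPa.
Below the base the soil is submerged, so the ½γBN_γ term uses γ' = 21.3 − 9.81 = 11.49 kN/m³.
Surcharge term q·N_q = 17.336 × 37.752 = 654.48 kPa; self-weight term 0.5·γ·B·N_γ·s_γ = 0.5 × 11.49 × 3.3 × 56.3 × 0.8 = 853.89 kPa.
q_ult = 654.48 + 853.89 = 1508.4 kPa.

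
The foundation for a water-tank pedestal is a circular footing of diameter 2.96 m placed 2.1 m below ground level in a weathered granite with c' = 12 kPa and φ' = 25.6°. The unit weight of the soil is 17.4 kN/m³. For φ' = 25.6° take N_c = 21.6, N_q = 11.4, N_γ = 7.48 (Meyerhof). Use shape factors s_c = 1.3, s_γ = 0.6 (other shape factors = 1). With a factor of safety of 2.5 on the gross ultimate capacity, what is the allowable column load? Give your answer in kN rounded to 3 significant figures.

P_all ≈ 2390 kN

q = γ·D_f = 17.4 × 2.1 = 36.54 kPa.
c·N_c·s_c = 12 × 21.6 × 1.3 = 336.96 kPa
q·N_q = 36.54 × 11.4 = 416.56 kPa
0.5·γ·B·N_γ·s_γ = 0.5 × 17.4 × 2.96 × 7.48 × 0.6 = 115.57 kPa
q_ult = 336.96 + 416.56 + 115.57 = 869.09 kPa.
Gross allowable pressure q_all = 869.09 / 2.5 = 347.64 kPa.
Footing area = 6.8813 m², so allowable column load = 347.64 × 6.8813 = 2392.2 kN.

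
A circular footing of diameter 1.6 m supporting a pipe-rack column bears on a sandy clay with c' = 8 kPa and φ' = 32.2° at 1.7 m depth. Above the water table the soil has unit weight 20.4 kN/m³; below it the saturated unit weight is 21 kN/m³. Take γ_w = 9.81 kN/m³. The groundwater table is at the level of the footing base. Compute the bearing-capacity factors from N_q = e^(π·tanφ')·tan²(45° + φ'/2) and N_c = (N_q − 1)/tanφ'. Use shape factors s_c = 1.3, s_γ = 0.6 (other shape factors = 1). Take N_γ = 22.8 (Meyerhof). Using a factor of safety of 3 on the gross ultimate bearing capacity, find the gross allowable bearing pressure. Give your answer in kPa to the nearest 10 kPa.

N_q = e^(π·tan32.2°)·tan²(61.1°) = 23.73; N_c = (N_q − 1)/tanφ' = 36.09.
Effective surcharge at the founding depth q = γ·D_f = 20.4 × 1.7 = 34.68 kPa.
The water table coincides with the base, so in the self-weight term γ → γ' = 11.19 kN/m³.
q_ult = c·N_c·s_c + q·N_q + 0.5·γ·B·N_γ·s_γ
     = 8 × 36.092 × 1.3 + 34.68 × 23.728 + 0.5 × 11.19 × 1.6 × 22.8 × 0.6
     = 375.36 + 822.9 + 122.46 = 1320.7 kPa.
q_all = 1320.7 / 3 = 440.24 kPa.

q_all ≈ 440 kPa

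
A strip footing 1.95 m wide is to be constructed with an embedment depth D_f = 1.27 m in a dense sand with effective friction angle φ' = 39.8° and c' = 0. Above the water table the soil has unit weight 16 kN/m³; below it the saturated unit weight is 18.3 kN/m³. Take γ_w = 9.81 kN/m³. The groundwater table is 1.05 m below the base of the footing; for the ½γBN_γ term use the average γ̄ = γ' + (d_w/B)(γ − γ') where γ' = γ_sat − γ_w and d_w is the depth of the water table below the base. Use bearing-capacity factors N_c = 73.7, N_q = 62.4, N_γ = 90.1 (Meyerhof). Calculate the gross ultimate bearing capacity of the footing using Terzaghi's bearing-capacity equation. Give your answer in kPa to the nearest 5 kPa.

Effective surcharge at the founding depth q = γ·D_f = 16 × 1.27 = 20.32 kPa.
With d_w = 1.05 m < B, γ̄ = 8.49 + (1.05/1.95) × (16 − 8.49) = 12.534 kN/m³.
q_ult = q·N_q + 0.5·γ·B·N_γ
     = 20.32 × 62.4 + 0.5 × 12.534 × 1.95 × 90.1
     = 1268 + 1101.1 = 2369 kPa.

q_ult ≈ 2370 kPa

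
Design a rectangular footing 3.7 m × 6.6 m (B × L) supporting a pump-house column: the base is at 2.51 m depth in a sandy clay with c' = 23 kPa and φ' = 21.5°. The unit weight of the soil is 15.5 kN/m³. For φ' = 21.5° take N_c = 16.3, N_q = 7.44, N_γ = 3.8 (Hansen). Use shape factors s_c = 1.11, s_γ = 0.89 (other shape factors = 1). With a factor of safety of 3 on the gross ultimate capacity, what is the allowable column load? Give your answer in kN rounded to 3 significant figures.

Effective surcharge at the founding depth q = γ·D_f = 15.5 × 2.51 = 38.905 kPa.
q_ult = c·N_c·s_c + q·N_q + 0.5·γ·B·N_γ·s_γ
     = 23 × 16.3 × 1.11 + 38.905 × 7.44 + 0.5 × 15.5 × 3.7 × 3.8 × 0.89
     = 416.14 + 289.45 + 96.979 = 802.57 kPa.
Gross allowable pressure q_all = 802.57 / 3 = 267.52 kPa.
Footing area = 24.42 m², so allowable column load = 267.52 × 24.42 = 6532.9 kN.

P_all ≈ 6530 kN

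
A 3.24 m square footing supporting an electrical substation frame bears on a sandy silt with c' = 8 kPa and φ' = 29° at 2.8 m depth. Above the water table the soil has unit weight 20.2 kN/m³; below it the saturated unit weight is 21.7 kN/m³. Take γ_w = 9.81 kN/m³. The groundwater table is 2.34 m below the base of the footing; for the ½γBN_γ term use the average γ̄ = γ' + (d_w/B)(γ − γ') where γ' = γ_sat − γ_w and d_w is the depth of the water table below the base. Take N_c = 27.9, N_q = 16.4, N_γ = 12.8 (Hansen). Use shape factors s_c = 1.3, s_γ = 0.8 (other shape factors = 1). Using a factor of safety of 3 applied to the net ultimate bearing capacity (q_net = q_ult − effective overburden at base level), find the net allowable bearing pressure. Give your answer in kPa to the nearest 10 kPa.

Overburden at base level: q = 20.2 × 2.8 = 56.56 kPa.
The water table is 2.34 m below the base (< B = 3.24 m), so the ½γBN_γ term uses γ̄ = γ' + (d_w/B)(γ − γ') = 11.89 + (2.34/3.24)(20.2 − 11.89) = 17.892 kN/m³.
Cohesion term c·N_c·s_c = 8 × 27.9 × 1.3 = 290.16 kPa; surcharge term q·N_q = 56.56 × 16.4 = 927.58 kPa; self-weight term 0.5·γ·B·N_γ·s_γ = 0.5 × 17.892 × 3.24 × 12.8 × 0.8 = 296.8 kPa.
q_ult = 290.16 + 927.58 + 296.8 = 1514.5 kPa.
Net ultimate: q_net = 1514.5 − 56.56 = 1458 kPa.
q_all(net) = 1458 / 3 = 486 kPa.

q_all(net) ≈ 490 kPa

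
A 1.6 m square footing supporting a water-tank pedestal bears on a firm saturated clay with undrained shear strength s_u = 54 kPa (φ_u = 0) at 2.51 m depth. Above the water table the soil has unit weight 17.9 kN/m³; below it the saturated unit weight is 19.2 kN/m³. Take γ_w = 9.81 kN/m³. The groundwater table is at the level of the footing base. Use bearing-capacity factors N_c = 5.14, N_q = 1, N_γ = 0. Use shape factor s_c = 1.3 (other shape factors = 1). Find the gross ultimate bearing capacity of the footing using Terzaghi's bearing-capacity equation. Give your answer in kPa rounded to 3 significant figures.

Effective surcharge at the founding depth q = γ·D_f = 17.9 × 2.51 = 44.929 kPa.
q_ult = c·N_c·s_c + q·N_q
     = 54 × 5.14 × 1.3 + 44.929 × 1
     = 360.83 + 44.929 = 405.76 kPa.

q_ult ≈ 406 kPa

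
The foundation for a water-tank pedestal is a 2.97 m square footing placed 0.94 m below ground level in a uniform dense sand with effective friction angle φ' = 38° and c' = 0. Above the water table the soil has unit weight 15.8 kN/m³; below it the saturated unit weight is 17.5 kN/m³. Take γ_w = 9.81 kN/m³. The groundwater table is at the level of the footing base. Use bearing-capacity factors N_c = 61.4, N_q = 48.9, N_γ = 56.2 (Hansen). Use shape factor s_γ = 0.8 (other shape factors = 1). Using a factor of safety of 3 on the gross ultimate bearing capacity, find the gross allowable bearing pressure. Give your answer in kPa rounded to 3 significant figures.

Effective surcharge at the founding depth q = γ·D_f = 15.8 × 0.94 = 14.852 kPa.
The water table coincides with the base, so in the self-weight term γ → γ' = 7.69 kN/m³.
q_ult = q·N_q + 0.5·γ·B·N_γ·s_γ
     = 14.852 × 48.9 + 0.5 × 7.69 × 2.97 × 56.2 × 0.8
     = 726.26 + 513.43 = 1239.7 kPa.
q_all = 1239.7 / 3 = 413.23 kPa.

q_all ≈ 413 kPa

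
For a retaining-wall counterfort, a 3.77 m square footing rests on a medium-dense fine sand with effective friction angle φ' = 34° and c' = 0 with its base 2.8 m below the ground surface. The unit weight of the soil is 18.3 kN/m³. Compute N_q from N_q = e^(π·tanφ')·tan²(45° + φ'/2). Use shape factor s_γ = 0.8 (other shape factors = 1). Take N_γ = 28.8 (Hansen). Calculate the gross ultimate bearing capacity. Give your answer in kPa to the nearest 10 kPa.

tan34° = 0.6745, so N_q = e^(π×0.6745)·tan²(62°) = 8.323 × 3.537 = 29.44.
q = γ·D_f = 18.3 × 2.8 = 51.24 kPa.
q·N_q = 51.24 × 29.44 = 1508.5 kPa
0.5·γ·B·N_γ·s_γ = 0.5 × 18.3 × 3.77 × 28.8 × 0.8 = 794.78 kPa
q_ult = 1508.5 + 794.78 = 2303.3 kPa.

q_ult ≈ 2300 kPa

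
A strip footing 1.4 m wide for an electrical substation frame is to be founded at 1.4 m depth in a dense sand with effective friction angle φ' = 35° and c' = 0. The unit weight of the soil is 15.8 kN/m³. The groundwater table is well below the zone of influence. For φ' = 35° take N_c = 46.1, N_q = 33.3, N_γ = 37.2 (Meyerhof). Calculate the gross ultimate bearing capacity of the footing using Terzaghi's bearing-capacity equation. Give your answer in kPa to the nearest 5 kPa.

q_ult ≈ 1150 kPa

Effective surcharge at the founding depth q = γ·D_f = 15.8 × 1.4 = 22.12 kPa.
q_ult = q·N_q + 0.5·γ·B·N_γ
     = 22.12 × 33.3 + 0.5 × 15.8 × 1.4 × 37.2
     = 736.6 + 411.43 = 1148 kPa.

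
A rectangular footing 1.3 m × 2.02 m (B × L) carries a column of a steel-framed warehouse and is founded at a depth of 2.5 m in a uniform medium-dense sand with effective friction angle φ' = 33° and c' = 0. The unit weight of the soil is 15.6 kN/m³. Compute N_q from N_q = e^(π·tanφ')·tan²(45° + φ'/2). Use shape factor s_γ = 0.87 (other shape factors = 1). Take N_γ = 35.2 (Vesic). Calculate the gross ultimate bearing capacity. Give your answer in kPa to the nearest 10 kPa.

q_ult ≈ 1330 kPa

tan33° = 0.6494, so N_q = e^(π×0.6494)·tan²(61.5°) = 7.692 × 3.392 = 26.09.
Effective surcharge at the founding depth q = γ·D_f = 15.6 × 2.5 = 39 kPa.
q_ult = q·N_q + 0.5·γ·B·N_γ·s_γ
     = 39 × 26.092 + 0.5 × 15.6 × 1.3 × 35.2 × 0.87
     = 1017.6 + 310.53 = 1328.1 kPa.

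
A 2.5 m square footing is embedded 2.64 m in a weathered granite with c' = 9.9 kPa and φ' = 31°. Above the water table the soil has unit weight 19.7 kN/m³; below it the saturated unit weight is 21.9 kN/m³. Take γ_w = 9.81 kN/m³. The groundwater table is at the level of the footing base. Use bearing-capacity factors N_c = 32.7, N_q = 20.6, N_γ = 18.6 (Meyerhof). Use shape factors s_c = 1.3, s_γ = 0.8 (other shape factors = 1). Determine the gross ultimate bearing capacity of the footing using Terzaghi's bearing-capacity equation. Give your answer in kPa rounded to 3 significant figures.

q = γ·D_f = 19.7 × 2.64 = 52.008 kPa.
For the ½γBN_γ term take γ' = 21.9 − 9.81 = 12.09 kN/m³ (soil below base is submerged).
c·N_c·s_c = 9.9 × 32.7 × 1.3 = 420.85 kPa
q·N_q = 52.008 × 20.6 = 1071.4 kPa
0.5·γ·B·N_γ·s_γ = 0.5 × 12.09 × 2.5 × 18.6 × 0.8 = 224.87 kPa
q_ult = 420.85 + 1071.4 + 224.87 = 1717.1 kPa.

q_ult ≈ 1720 kPa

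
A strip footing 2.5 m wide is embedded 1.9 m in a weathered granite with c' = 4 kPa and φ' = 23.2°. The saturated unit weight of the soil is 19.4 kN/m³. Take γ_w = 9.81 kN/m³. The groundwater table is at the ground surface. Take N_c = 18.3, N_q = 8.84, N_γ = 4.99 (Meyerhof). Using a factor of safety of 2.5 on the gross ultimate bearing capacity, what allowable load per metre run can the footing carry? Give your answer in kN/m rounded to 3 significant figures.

≈ 294 kN/m

Water table at ground surface, so effective unit weight γ' = 19.4 − 9.81 = 9.59 kN/m³ is used throughout; overburden q = 9.59 × 1.9 = 18.221 kPa; the same γ' applies in the ½γBN_γ term.
Cohesion term c·N_c = 4 × 18.3 = 73.2 kPa; surcharge term q·N_q = 18.221 × 8.84 = 161.07 kPa; self-weight term 0.5·γ·B·N_γ = 0.5 × 9.59 × 2.5 × 4.99 = 59.818 kPa.
q_ult = 73.2 + 161.07 + 59.818 = 294.09 kPa.
Gross allowable pressure q_all = 294.09 / 2.5 = 117.64 kPa.
Allowable wall load = q_all × B = 117.64 × 2.5 = 294.09 kN per metre run.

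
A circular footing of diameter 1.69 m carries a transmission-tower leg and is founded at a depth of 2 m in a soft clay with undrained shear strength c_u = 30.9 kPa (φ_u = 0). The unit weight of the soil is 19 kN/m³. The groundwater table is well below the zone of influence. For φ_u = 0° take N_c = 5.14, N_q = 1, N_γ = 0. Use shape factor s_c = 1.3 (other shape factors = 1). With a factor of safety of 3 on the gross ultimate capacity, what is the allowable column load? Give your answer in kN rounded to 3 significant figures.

P_all ≈ 183 kN

Overburden at base level: q = 19 × 2 = 38 kPa.
Cohesion term c·N_c·s_c = 30.9 × 5.14 × 1.3 = 206.47 kPa; surcharge term q·N_q = 38 × 1 = 38 kPa.
q_ult = 206.47 + 38 = 244.47 kPa.
Gross allowable pressure q_all = 244.47 / 3 = 81.491 kPa.
Footing area = 2.2432 m², so allowable column load = 81.491 × 2.2432 = 182.8 kN.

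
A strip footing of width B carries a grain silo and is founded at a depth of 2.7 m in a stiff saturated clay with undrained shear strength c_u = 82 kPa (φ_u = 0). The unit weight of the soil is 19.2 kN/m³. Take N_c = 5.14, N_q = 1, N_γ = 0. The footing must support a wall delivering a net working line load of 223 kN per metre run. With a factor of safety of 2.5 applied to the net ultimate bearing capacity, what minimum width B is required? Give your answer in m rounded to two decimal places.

B = 1.32 m

q = γ·D_f = 19.2 × 2.7 = 51.84 kPa.
c·N_c = 82 × 5.14 = 421.48 kPa
q·N_q = 51.84 × 1 = 51.84 kPa
q_ult = 421.48 + 51.84 = 473.32 kPa.
For φ = 0 the ½γBN_γ term vanishes, so q_ult is independent of B. q_net = 473.32 − 51.84 = 421.48 kPa; q_all(net) = 421.48/2.5 = 168.59 kPa.
Required width B = w / q_all(net) = 223 / 168.59 = 1.323 m.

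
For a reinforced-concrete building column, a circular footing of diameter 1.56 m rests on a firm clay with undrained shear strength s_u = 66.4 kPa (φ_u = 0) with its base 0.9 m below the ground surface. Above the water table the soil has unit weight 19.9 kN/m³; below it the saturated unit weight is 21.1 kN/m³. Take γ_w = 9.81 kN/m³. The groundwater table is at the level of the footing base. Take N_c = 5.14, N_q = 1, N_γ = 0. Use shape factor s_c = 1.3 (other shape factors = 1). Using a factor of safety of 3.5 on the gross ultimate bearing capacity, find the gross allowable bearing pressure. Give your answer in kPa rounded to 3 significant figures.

q_all ≈ 132 kPa

q = γ·D_f = 19.9 × 0.9 = 17.91 kPa.
c·N_c·s_c = 66.4 × 5.14 × 1.3 = 443.68 kPa
q·N_q = 17.91 × 1 = 17.91 kPa
q_ult = 443.68 + 17.91 = 461.59 kPa.
q_all = 461.59 / 3.5 = 131.88 kPa.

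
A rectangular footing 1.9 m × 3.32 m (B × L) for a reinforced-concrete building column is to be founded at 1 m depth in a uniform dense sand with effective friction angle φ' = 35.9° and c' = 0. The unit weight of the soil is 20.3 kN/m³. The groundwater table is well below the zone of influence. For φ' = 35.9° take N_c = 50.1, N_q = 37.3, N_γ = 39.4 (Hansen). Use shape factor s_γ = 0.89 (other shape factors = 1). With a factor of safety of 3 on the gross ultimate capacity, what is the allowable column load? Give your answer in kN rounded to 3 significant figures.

Overburden at base level: q = 20.3 × 1 = 20.3 kPa.
Surcharge term q·N_q = 20.3 × 37.3 = 757.19 kPa; self-weight term 0.5·γ·B·N_γ·s_γ = 0.5 × 20.3 × 1.9 × 39.4 × 0.89 = 676.25 kPa.
q_ult = 757.19 + 676.25 = 1433.4 kPa.
Gross allowable pressure q_all = 1433.4 / 3 = 477.81 kPa.
Footing area = 6.308 m², so allowable column load = 477.81 × 6.308 = 3014 kN.

P_all ≈ 3010 kN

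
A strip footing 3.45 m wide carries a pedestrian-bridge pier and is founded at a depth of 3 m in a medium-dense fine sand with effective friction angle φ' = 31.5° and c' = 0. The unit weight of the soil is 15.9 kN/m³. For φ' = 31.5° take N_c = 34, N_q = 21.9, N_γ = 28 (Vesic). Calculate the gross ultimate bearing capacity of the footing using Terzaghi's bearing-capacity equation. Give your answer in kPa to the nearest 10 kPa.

Overburden at base level: q = 15.9 × 3 = 47.7 kPa.
Surcharge term q·N_q = 47.7 × 21.9 = 1044.6 kPa; self-weight term 0.5·γ·B·N_γ = 0.5 × 15.9 × 3.45 × 28 = 767.97 kPa.
q_ult = 1044.6 + 767.97 = 1812.6 kPa.

q_ult ≈ 1810 kPa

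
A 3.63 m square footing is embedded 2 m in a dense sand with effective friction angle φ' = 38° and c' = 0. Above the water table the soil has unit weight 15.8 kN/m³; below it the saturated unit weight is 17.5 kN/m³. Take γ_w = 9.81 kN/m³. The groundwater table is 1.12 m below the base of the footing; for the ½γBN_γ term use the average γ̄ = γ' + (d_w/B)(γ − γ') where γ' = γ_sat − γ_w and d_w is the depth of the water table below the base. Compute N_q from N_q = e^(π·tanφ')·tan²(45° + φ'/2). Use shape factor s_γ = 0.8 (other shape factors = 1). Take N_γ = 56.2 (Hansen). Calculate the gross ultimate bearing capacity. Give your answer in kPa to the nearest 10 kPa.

tan38° = 0.7813, so N_q = e^(π×0.7813)·tan²(64°) = 11.64 × 4.204 = 48.93.
q = γ·D_f = 15.8 × 2 = 31.6 kPa.
γ' = 7.69 kN/m³; averaging over the depth B below the base, γ̄ = γ' + (d_w/B)(γ − γ') = 10.192 kN/m³.
q·N_q = 31.6 × 48.933 = 1546.3 kPa
0.5·γ·B·N_γ·s_γ = 0.5 × 10.192 × 3.63 × 56.2 × 0.8 = 831.71 kPa
q_ult = 1546.3 + 831.71 = 2378 kPa.

q_ult ≈ 2380 kPa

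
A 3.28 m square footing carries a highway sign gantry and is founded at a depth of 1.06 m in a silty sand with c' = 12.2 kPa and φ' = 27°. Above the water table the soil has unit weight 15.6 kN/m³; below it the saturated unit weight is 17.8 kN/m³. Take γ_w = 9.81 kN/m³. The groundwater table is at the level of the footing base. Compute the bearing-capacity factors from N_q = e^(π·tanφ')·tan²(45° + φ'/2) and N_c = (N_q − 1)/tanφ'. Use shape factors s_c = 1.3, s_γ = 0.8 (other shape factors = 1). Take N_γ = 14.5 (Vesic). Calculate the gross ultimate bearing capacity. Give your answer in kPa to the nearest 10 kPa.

tan27° = 0.5095, so N_q = e^(π×0.5095)·tan²(58.5°) = 4.957 × 2.663 = 13.2.
N_c = (13.2 − 1)/tan27° = 23.94.
Overburden at base level: q = 15.6 × 1.06 = 16.536 kPa.
Below the base the soil is submerged, so the ½γBN_γ term uses γ' = 17.8 − 9.81 = 7.99 kN/m³.
Cohesion term c·N_c·s_c = 12.2 × 23.942 × 1.3 = 379.72 kPa; surcharge term q·N_q = 16.536 × 13.199 = 218.26 kPa; self-weight term 0.5·γ·B·N_γ·s_γ = 0.5 × 7.99 × 3.28 × 14.5 × 0.8 = 152 kPa.
q_ult = 379.72 + 218.26 + 152 = 749.99 kPa.

q_ult ≈ 750 kPa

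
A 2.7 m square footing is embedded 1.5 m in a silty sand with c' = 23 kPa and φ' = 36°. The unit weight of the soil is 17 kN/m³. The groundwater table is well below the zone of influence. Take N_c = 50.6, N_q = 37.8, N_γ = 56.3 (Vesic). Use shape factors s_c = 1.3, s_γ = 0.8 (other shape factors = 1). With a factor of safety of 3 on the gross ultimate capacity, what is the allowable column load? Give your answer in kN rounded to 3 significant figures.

Effective surcharge at the founding depth q = γ·D_f = 17 × 1.5 = 25.5 kPa.
q_ult = c·N_c·s_c + q·N_q + 0.5·γ·B·N_γ·s_γ
     = 23 × 50.6 × 1.3 + 25.5 × 37.8 + 0.5 × 17 × 2.7 × 56.3 × 0.8
     = 1512.9 + 963.9 + 1033.7 = 3510.5 kPa.
Gross allowable pressure q_all = 3510.5 / 3 = 1170.2 kPa.
Footing area = 7.29 m², so allowable column load = 1170.2 × 7.29 = 8530.5 kN.

P_all ≈ 8530 kN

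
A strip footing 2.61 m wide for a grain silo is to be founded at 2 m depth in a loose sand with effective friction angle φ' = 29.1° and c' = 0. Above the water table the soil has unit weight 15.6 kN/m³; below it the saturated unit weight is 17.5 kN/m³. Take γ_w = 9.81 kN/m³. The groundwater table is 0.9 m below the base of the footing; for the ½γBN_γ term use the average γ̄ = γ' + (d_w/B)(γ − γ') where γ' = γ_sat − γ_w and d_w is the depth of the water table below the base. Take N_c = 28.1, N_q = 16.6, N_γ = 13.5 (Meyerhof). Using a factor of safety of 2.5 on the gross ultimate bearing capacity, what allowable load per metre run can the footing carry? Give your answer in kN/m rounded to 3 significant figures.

Effective surcharge at the founding depth q = γ·D_f = 15.6 × 2 = 31.2 kPa.
With d_w = 0.9 m < B, γ̄ = 7.69 + (0.9/2.61) × (15.6 − 7.69) = 10.418 kN/m³.
q_ult = q·N_q + 0.5·γ·B·N_γ
     = 31.2 × 16.6 + 0.5 × 10.418 × 2.61 × 13.5
     = 517.92 + 183.53 = 701.45 kPa.
Gross allowable pressure q_all = 701.45 / 2.5 = 280.58 kPa.
Allowable wall load = q_all × B = 280.58 × 2.61 = 732.32 kN per metre run.

≈ 732 kN/m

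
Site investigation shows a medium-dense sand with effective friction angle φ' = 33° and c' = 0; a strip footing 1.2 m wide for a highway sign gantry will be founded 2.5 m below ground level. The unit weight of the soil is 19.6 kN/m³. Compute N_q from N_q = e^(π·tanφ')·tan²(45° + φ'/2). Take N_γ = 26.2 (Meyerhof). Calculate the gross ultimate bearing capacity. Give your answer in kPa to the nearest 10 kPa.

tan33° = 0.6494, so N_q = e^(π×0.6494)·tan²(61.5°) = 7.692 × 3.392 = 26.09.
Overburden at base level: q = 19.6 × 2.5 = 49 kPa.
Surcharge term q·N_q = 49 × 26.092 = 1278.5 kPa; self-weight term 0.5·γ·B·N_γ = 0.5 × 19.6 × 1.2 × 26.2 = 308.11 kPa.
q_ult = 1278.5 + 308.11 = 1586.6 kPa.

q_ult ≈ 1590 kPa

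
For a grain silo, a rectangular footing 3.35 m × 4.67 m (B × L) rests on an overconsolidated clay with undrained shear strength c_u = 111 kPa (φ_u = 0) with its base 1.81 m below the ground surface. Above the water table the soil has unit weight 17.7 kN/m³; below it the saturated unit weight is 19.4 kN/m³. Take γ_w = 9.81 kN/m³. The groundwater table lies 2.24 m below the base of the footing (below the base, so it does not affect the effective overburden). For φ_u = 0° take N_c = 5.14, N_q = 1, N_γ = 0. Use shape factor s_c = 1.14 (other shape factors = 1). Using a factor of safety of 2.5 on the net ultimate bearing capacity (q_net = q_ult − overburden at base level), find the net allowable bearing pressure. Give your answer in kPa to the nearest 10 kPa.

q_all(net) ≈ 260 kPa

Effective surcharge at the founding depth q = γ·D_f = 17.7 × 1.81 = 32.037 kPa.
q_ult = c·N_c·s_c + q·N_q
     = 111 × 5.14 × 1.14 + 32.037 × 1
     = 650.42 + 32.037 = 682.45 kPa.
q_net = 682.45 − 32.037 = 650.42 kPa.
q_all(net) = 650.42 / 2.5 = 260.17 kPa.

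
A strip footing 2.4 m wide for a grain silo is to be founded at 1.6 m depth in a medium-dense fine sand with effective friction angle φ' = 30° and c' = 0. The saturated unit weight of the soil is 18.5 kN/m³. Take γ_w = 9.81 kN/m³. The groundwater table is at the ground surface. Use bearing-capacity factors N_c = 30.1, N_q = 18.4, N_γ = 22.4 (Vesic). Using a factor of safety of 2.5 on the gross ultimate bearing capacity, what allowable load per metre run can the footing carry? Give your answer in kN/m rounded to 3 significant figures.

≈ 470 kN/m

γ' = 18.5 − 9.81 = 8.69 kN/m³ (submerged throughout). q = 8.69 × 1.6 = 13.904 kPa; the same γ' applies in the ½γBN_γ term.
q·N_q = 13.904 × 18.4 = 255.83 kPa
0.5·γ·B·N_γ = 0.5 × 8.69 × 2.4 × 22.4 = 233.59 kPa
q_ult = 255.83 + 233.59 = 489.42 kPa.
Gross allowable pressure q_all = 489.42 / 2.5 = 195.77 kPa.
Allowable wall load = q_all × B = 195.77 × 2.4 = 469.84 kN per metre run.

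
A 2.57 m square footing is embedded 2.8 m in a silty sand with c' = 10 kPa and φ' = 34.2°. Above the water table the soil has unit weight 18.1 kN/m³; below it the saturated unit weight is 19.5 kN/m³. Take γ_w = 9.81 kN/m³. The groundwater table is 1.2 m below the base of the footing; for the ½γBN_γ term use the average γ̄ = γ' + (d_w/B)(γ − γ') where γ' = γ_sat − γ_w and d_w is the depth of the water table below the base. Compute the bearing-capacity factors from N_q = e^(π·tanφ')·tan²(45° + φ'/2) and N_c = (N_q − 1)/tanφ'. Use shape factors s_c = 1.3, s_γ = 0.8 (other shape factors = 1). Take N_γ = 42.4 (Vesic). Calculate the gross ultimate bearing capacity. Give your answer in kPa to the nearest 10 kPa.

q_ult ≈ 2680 kPa

tan34.2° = 0.6796, so N_q = e^(π×0.6796)·tan²(62.1°) = 8.457 × 3.567 = 30.17.
N_c = (30.17 − 1)/tan34.2° = 42.92.
Effective surcharge at the founding depth q = γ·D_f = 18.1 × 2.8 = 50.68 kPa.
With d_w = 1.2 m < B, γ̄ = 9.69 + (1.2/2.57) × (18.1 − 9.69) = 13.617 kN/m³.
q_ult = c·N_c·s_c + q·N_q + 0.5·γ·B·N_γ·s_γ
     = 10 × 42.919 × 1.3 + 50.68 × 30.168 + 0.5 × 13.617 × 2.57 × 42.4 × 0.8
     = 557.95 + 1528.9 + 593.52 = 2680.4 kPa.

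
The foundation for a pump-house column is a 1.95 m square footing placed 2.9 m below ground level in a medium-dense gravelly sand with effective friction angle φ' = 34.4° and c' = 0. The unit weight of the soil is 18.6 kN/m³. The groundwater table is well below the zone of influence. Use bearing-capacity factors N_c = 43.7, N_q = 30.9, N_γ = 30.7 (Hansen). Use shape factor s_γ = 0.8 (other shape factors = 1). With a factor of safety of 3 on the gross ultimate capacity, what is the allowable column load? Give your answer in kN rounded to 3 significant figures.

P_all ≈ 2680 kN

q = γ·D_f = 18.6 × 2.9 = 53.94 kPa.
q·N_q = 53.94 × 30.9 = 1666.7 kPa
0.5·γ·B·N_γ·s_γ = 0.5 × 18.6 × 1.95 × 30.7 × 0.8 = 445.4 kPa
q_ult = 1666.7 + 445.4 = 2112.1 kPa.
Gross allowable pressure q_all = 2112.1 / 3 = 704.05 kPa.
Footing area = 3.8025 m², so allowable column load = 704.05 × 3.8025 = 2677.1 kN.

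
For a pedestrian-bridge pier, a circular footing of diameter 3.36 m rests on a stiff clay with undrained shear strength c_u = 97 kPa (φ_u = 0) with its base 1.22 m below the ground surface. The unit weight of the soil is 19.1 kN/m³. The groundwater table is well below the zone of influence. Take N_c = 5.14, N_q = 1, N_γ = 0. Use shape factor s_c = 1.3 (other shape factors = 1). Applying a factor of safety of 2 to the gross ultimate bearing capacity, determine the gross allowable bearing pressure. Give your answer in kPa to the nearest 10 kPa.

q_all ≈ 340 kPa

q = γ·D_f = 19.1 × 1.22 = 23.302 kPa.
c·N_c·s_c = 97 × 5.14 × 1.3 = 648.15 kPa
q·N_q = 23.302 × 1 = 23.302 kPa
q_ult = 648.15 + 23.302 = 671.46 kPa.
q_all = q_ult / FS = 671.46 / 2 = 335.73 kPa.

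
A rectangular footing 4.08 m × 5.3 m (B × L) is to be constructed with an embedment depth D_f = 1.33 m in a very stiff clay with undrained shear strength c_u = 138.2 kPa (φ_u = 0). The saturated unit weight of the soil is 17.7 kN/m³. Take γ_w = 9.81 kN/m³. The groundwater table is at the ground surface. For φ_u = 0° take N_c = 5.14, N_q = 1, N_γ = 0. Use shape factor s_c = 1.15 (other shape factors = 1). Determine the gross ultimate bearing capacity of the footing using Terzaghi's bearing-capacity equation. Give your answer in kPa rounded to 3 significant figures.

q_ult ≈ 827 kPa

Water table at ground surface, so effective unit weight γ' = 17.7 − 9.81 = 7.89 kN/m³ is used throughout; overburden q = 7.89 × 1.33 = 10.494 kPa.
Cohesion term c·N_c·s_c = 138.2 × 5.14 × 1.15 = 816.9 kPa; surcharge term q·N_q = 10.494 × 1 = 10.494 kPa.
q_ult = 816.9 + 10.494 = 827.39 kPa.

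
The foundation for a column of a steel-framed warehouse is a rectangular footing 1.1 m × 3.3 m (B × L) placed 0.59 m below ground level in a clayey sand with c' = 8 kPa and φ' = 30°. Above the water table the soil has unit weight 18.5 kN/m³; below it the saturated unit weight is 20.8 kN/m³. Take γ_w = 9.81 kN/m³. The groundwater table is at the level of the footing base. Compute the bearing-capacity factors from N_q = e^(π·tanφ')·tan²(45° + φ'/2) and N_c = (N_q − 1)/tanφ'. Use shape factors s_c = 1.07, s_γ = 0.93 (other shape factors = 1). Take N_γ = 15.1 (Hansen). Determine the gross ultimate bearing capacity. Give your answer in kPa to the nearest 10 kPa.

q_ult ≈ 540 kPa

tan30° = 0.5774, so N_q = e^(π×0.5774)·tan²(60°) = 6.134 × 3.0 = 18.4.
N_c = (18.4 − 1)/tan30° = 30.14.
Overburden at base level: q = 18.5 × 0.59 = 10.915 kPa.
Below the base the soil is submerged, so the ½γBN_γ term uses γ' = 20.8 − 9.81 = 10.99 kN/m³.
Cohesion term c·N_c·s_c = 8 × 30.14 × 1.07 = 258 kPa; surcharge term q·N_q = 10.915 × 18.401 = 200.85 kPa; self-weight term 0.5·γ·B·N_γ·s_γ = 0.5 × 10.99 × 1.1 × 15.1 × 0.93 = 84.883 kPa.
q_ult = 258 + 200.85 + 84.883 = 543.73 kPa.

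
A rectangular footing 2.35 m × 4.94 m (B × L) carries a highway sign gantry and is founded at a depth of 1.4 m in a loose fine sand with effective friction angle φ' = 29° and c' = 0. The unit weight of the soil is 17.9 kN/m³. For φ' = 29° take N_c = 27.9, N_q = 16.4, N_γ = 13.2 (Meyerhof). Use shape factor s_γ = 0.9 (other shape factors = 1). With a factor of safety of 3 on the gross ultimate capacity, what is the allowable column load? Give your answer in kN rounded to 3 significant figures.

q = γ·D_f = 17.9 × 1.4 = 25.06 kPa.
q·N_q = 25.06 × 16.4 = 410.98 kPa
0.5·γ·B·N_γ·s_γ = 0.5 × 17.9 × 2.35 × 13.2 × 0.9 = 249.87 kPa
q_ult = 410.98 + 249.87 = 660.85 kPa.
Gross allowable pressure q_all = 660.85 / 3 = 220.28 kPa.
Footing area = 11.609 m², so allowable column load = 220.28 × 11.609 = 2557.3 kN.

P_all ≈ 2560 kN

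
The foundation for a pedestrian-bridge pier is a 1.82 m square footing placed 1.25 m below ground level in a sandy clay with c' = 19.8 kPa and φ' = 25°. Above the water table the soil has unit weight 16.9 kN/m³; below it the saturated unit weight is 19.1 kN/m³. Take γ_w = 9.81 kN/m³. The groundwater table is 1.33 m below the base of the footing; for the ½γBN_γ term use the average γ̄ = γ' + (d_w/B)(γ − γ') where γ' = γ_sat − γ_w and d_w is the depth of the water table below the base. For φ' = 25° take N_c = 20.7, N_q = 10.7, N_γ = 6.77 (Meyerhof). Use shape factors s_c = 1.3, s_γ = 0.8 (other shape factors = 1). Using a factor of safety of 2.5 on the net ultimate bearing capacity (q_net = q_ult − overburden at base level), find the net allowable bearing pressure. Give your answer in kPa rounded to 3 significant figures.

Effective surcharge at the founding depth q = γ·D_f = 16.9 × 1.25 = 21.125 kPa.
With d_w = 1.33 m < B, γ̄ = 9.29 + (1.33/1.82) × (16.9 − 9.29) = 14.851 kN/m³.
q_ult = c·N_c·s_c + q·N_q + 0.5·γ·B·N_γ·s_γ
     = 19.8 × 20.7 × 1.3 + 21.125 × 10.7 + 0.5 × 14.851 × 1.82 × 6.77 × 0.8
     = 532.82 + 226.04 + 73.195 = 832.05 kPa.
q_net = 832.05 − 21.125 = 810.93 kPa.
q_all(net) = 810.93 / 2.5 = 324.37 kPa.

q_all(net) ≈ 324 kPa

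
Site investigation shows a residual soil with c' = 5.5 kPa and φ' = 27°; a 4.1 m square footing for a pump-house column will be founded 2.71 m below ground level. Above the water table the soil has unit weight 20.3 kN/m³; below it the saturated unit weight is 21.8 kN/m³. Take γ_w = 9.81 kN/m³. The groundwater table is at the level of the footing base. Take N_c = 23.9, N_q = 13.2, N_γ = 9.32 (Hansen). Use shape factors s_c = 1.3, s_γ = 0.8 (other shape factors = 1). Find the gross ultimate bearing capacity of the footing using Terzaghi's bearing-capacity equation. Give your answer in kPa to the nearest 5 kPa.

q = γ·D_f = 20.3 × 2.71 = 55.013 kPa.
For the ½γBN_γ term take γ' = 21.8 − 9.81 = 11.99 kN/m³ (soil below base is submerged).
c·N_c·s_c = 5.5 × 23.9 × 1.3 = 170.88 kPa
q·N_q = 55.013 × 13.2 = 726.17 kPa
0.5·γ·B·N_γ·s_γ = 0.5 × 11.99 × 4.1 × 9.32 × 0.8 = 183.26 kPa
q_ult = 170.88 + 726.17 + 183.26 = 1080.3 kPa.

q_ult ≈ 1080 kPa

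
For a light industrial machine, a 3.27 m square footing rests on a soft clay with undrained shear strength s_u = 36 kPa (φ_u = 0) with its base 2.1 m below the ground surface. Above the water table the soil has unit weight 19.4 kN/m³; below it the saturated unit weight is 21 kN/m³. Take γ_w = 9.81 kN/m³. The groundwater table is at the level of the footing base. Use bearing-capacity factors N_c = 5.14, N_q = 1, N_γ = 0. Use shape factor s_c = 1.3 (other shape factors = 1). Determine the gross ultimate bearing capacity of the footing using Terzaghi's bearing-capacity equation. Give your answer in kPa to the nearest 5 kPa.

q_ult ≈ 280 kPa

q = γ·D_f = 19.4 × 2.1 = 40.74 kPa.
c·N_c·s_c = 36 × 5.14 × 1.3 = 240.55 kPa
q·N_q = 40.74 × 1 = 40.74 kPa
q_ult = 240.55 + 40.74 = 281.29 kPa.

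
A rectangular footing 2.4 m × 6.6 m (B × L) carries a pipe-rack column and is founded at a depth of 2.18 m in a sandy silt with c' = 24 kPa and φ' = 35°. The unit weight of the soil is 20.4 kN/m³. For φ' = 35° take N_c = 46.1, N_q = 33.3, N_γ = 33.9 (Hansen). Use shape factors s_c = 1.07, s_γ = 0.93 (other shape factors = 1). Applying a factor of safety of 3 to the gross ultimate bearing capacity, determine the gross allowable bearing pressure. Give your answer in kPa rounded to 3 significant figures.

q_all ≈ 1150 kPa

q = γ·D_f = 20.4 × 2.18 = 44.472 kPa.
c·N_c·s_c = 24 × 46.1 × 1.07 = 1183.8 kPa
q·N_q = 44.472 × 33.3 = 1480.9 kPa
0.5·γ·B·N_γ·s_γ = 0.5 × 20.4 × 2.4 × 33.9 × 0.93 = 771.78 kPa
q_ult = 1183.8 + 1480.9 + 771.78 = 3436.5 kPa.
q_all = q_ult / FS = 3436.5 / 3 = 1145.5 kPa.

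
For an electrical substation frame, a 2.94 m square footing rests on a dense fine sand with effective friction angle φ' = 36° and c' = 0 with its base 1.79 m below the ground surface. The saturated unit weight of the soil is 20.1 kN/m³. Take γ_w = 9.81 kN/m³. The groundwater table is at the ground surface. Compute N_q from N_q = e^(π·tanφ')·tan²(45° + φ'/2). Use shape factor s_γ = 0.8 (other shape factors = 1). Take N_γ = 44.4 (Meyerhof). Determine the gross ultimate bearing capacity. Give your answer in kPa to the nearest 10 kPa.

tan36° = 0.7265, so N_q = e^(π×0.7265)·tan²(63°) = 9.801 × 3.852 = 37.75.
γ' = 20.1 − 9.81 = 10.29 kN/m³ (submerged throughout). q = 10.29 × 1.79 = 18.419 kPa; the same γ' applies in the ½γBN_γ term.
q·N_q = 18.419 × 37.752 = 695.37 kPa
0.5·γ·B·N_γ·s_γ = 0.5 × 10.29 × 2.94 × 44.4 × 0.8 = 537.29 kPa
q_ult = 695.37 + 537.29 = 1232.7 kPa.

q_ult ≈ 1230 kPa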